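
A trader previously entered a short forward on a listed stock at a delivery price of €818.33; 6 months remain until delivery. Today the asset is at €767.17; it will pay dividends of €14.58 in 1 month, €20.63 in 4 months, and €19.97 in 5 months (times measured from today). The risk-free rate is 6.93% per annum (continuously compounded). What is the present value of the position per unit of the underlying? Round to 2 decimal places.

PV(remaining dividends) I = 14.58·e^(−0.0693·1/12) + 20.63·e^(−0.0693·4/12) + 19.97·e^(−0.0693·5/12) = 54.0566
Current forward F = (S − I)·e^(rT) = (767.17 − 54.0566)·e^(0.0693·6/12) = 713.1134 × 1.035257 = 738.2556
Value (long) = (F − K)·e^(−rT) = (738.2556 − 818.33) × 0.965943 = -77.3473
Short position value = −(long value) = €77.35

€77.35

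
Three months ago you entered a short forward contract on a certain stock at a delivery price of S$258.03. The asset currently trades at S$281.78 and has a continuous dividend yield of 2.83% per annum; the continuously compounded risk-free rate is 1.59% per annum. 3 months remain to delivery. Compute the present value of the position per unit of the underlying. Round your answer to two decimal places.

Current fair forward for the remaining 3 months: F = S·e^((r − q)·T), (r − q) = 0.0159 − 0.0283 = -0.0124
F = 281.78 · e^(-0.0124 × 3/12) = 281.78 × 0.996905 = 280.9079
Value of long forward = (F − K)·e^(−rT) = (280.9079 − 258.03) · e^(−0.0159·3/12)
= 22.8779 × 0.996033 = 22.79
Short position value = −(long value) = -S$22.79

-S$22.79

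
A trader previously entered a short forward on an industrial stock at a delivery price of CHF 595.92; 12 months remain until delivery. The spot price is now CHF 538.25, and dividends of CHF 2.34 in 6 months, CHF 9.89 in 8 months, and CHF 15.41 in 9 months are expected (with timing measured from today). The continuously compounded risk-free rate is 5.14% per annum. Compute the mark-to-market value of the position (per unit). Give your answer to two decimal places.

CHF 54.48

PV(remaining dividends) I = 2.34·e^(−0.0514·6/12) + 9.89·e^(−0.0514·8/12) + 15.41·e^(−0.0514·9/12) = 26.6647
Current forward F = (S − I)·e^(rT) = (538.25 − 26.6647)·e^(0.0514·12/12) = 511.5853 × 1.052744 = 538.5684
Value (long) = (F − K)·e^(−rT) = (538.5684 − 595.92) × 0.949899 = -54.4782
Short position value = −(long value) = CHF 54.48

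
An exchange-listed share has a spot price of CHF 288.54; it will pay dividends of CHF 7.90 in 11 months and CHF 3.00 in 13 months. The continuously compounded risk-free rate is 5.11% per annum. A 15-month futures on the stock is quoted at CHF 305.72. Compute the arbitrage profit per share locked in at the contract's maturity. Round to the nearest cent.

PV(dividends) I = 7.90·e^(−0.0511·11/12) + 3.00·e^(−0.0511·13/12) = 10.3769
Fair futures F* = (S − I)·e^(rT) = (288.54 − 10.3769)·e^0.063875 = 278.1631 × 1.065959 = 296.5105
Market CHF 305.72 > fair 296.5105: forward overpriced → cash-and-carry (borrow at r, buy the stock and collect the dividends, short the forward).
Profit at T = |F_mkt − F*| = |305.72 − 296.5105| = CHF 9.21 per share

CHF 9.21 per share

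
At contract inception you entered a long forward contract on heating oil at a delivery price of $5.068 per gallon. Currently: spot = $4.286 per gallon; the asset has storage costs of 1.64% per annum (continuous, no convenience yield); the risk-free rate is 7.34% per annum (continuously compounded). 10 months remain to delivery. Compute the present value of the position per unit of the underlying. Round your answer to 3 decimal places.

Current fair forward for the remaining 10 months: F = S·e^((r + u)·T), (r + u) = 0.0734 + 0.0164 = 0.0898
F = 4.286 · e^(0.0898 × 10/12) = 4.286 × 1.077705 = 4.6190
Value of long forward = (F − K)·e^(−rT) = (4.6190 − 5.068) · e^(−0.0734·10/12)
= -0.4490 × 0.940666 = -0.422

-$0.422 per gallon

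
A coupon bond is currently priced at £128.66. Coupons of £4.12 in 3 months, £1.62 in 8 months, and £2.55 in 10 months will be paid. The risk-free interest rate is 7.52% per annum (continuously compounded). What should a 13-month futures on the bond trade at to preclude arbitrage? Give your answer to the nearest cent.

£130.92

PV(coupons) I = 4.12·e^(−0.0752·3/12) + 1.62·e^(−0.0752·8/12) + 2.55·e^(−0.0752·10/12)
I = 4.0433 + 1.5408 + 2.3951 = 7.9792
F = (S − I)·e^(rT) = (128.66 − 7.9792) · e^(0.0752·13/12)
= 120.6808 · e^0.081467 = 120.6808 × 1.084877 = £130.92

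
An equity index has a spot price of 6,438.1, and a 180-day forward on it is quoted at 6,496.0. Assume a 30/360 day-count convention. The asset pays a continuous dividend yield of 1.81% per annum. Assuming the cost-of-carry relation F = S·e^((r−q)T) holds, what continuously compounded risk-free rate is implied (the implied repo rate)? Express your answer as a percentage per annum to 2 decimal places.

From F = S·e^((r−q)T): (r − q) = ln(F/S)/T
ln(6496.0/6438.1) = ln(1.008993) = 0.008953
(r − q) = 0.008953 / (180/360) = 0.017906
r = ln(F/S)/T + q = 0.017906 + 0.0181 = 0.036006
r = 3.60%

3.60%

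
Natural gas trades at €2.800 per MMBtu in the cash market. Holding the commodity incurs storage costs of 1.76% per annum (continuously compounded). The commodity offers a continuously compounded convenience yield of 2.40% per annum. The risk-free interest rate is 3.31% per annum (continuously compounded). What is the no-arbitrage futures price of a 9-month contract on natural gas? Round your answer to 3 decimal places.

€2.857 per MMBtu

Net carry = r + u − y = 0.0331 + 0.0176 − 0.0240 = 0.0267
F = S·e^((r+u−y)T) = 2.800 · e^(0.0267 × 9/12) = 2.800 · e^0.020025
= 2.800 × 1.020227 = €2.857 per MMBtu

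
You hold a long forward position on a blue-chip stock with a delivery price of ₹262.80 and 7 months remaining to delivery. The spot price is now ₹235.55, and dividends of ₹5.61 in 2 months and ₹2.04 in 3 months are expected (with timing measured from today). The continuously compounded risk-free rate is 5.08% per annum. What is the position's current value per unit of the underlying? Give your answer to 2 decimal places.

PV(remaining dividends) I = 5.61·e^(−0.0508·2/12) + 2.04·e^(−0.0508·3/12) = 7.5770
Current forward F = (S − I)·e^(rT) = (235.55 − 7.5770)·e^(0.0508·7/12) = 227.9730 × 1.030077 = 234.8297
Value (long) = (F − K)·e^(−rT) = (234.8297 − 262.80) × 0.970801 = -27.1536
Value = -₹27.15

-₹27.15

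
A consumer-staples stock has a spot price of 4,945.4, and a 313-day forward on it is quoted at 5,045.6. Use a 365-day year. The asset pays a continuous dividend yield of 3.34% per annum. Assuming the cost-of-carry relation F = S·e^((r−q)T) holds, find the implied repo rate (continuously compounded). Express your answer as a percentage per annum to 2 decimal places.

From F = S·e^((r−q)T): (r − q) = ln(F/S)/T
ln(5045.6/4945.4) = ln(1.020261) = 0.020058
(r − q) = 0.020058 / (313/365) = 0.023390
r = ln(F/S)/T + q = 0.023390 + 0.0334 = 0.056790
r = 5.68%

5.68%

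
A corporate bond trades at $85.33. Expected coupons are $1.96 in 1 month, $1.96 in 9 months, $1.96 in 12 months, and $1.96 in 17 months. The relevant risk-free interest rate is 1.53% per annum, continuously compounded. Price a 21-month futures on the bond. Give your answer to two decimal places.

$79.69

PV(coupons) I = 1.96·e^(−0.0153·1/12) + 1.96·e^(−0.0153·9/12) + 1.96·e^(−0.0153·12/12) + 1.96·e^(−0.0153·17/12)
I = 1.9575 + 1.9376 + 1.9302 + 1.9180 = 7.7433
F = (S − I)·e^(rT) = (85.33 − 7.7433) · e^(0.0153·21/12)
= 77.5867 · e^0.026775 = 77.5867 × 1.027137 = $79.69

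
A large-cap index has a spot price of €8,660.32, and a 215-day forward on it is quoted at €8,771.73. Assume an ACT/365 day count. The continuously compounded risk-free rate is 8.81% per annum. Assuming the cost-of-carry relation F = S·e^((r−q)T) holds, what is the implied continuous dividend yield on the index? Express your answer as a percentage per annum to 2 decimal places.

From F = S·e^((r−q)T): (r − q) = ln(F/S)/T
ln(8771.73/8660.32) = ln(1.012864) = 0.012782
(r − q) = 0.012782 / (215/365) = 0.021700
q = r − ln(F/S)/T = 0.0881 − 0.021700 = 0.066400
q = 6.64%

6.64%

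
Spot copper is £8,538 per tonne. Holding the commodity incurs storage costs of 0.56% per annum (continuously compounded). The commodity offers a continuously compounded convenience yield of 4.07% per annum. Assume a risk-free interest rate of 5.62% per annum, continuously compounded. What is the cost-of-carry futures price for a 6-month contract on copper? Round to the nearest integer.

Net carry = r + u − y = 0.0562 + 0.0056 − 0.0407 = 0.0211
F = S·e^((r+u−y)T) = 8538 · e^(0.0211 × 6/12) = 8538 · e^0.010550
= 8538 × 1.010606 = £8,629 per tonne

£8,629 per tonne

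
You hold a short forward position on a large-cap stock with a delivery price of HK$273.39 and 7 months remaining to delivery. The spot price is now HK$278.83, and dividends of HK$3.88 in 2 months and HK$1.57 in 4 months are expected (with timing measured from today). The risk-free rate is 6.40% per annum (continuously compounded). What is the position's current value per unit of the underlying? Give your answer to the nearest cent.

-HK$10.08

PV(remaining dividends) I = 3.88·e^(−0.0640·2/12) + 1.57·e^(−0.0640·4/12) = 5.3757
Current forward F = (S − I)·e^(rT) = (278.83 − 5.3757)·e^(0.0640·7/12) = 273.4543 × 1.038039 = 283.8562
Value (long) = (F − K)·e^(−rT) = (283.8562 − 273.39) × 0.963355 = 10.0827
Short position value = −(long value) = -HK$10.08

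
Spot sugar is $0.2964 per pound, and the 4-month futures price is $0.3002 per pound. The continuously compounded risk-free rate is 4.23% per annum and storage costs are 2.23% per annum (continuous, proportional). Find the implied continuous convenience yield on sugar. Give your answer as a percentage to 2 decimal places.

2.64%

F = S·e^((r+u−y)T) ⇒ (r+u−y) = ln(F/S)/T
ln(0.3002/0.2964) = 0.012739; /T ⇒ 0.038217
y = r + u − ln(F/S)/T = 0.0423 + 0.0223 − 0.038217 = 0.026383
y = 2.64%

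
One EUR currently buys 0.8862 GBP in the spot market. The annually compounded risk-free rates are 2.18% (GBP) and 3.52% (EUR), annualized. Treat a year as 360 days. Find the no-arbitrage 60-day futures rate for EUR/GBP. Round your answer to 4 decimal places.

0.8843

By covered interest parity, F = S · (1+r_GBP)^T / (1+r_EUR)^T
= 0.8862 × 1.003601 / 1.005782 = 0.8862 × 0.997832
F = 0.8843 GBP per EUR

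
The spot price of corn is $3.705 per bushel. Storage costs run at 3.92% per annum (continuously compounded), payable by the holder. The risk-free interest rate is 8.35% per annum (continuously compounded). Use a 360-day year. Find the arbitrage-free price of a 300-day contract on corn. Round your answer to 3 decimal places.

$4.104 per bushel

Net carry = r + u − y = 0.0835 + 0.0392 − 0.0000 = 0.1227
F = S·e^((r+u−y)T) = 3.705 · e^(0.1227 × 300/360) = 3.705 · e^0.102250
= 3.705 × 1.107660 = $4.104 per bushel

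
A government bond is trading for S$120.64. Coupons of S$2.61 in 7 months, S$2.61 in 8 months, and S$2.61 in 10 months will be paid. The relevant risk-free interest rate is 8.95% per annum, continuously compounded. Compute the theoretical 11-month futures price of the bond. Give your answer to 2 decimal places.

PV(coupons) I = 2.61·e^(−0.0895·7/12) + 2.61·e^(−0.0895·8/12) + 2.61·e^(−0.0895·10/12)
I = 2.4772 + 2.4588 + 2.4224 = 7.3584
F = (S − I)·e^(rT) = (120.64 − 7.3584) · e^(0.0895·11/12)
= 113.2816 · e^0.082042 = 113.2816 × 1.085501 = S$122.97

S$122.97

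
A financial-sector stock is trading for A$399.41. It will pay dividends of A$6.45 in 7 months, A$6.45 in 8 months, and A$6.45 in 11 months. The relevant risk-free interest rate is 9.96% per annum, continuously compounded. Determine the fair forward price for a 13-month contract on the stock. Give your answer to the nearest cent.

PV(dividends) I = 6.45·e^(−0.0996·7/12) + 6.45·e^(−0.0996·8/12) + 6.45·e^(−0.0996·11/12)
I = 6.0859 + 6.0356 + 5.8872 = 18.0087
F = (S − I)·e^(rT) = (399.41 − 18.0087) · e^(0.0996·13/12)
= 381.4013 · e^0.107900 = 381.4013 × 1.113936 = A$424.86

A$424.86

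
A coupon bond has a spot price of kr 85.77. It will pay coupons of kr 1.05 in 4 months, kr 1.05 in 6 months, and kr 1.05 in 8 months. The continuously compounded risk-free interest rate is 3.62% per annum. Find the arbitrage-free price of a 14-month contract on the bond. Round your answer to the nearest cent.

PV(coupons) I = 1.05·e^(−0.0362·4/12) + 1.05·e^(−0.0362·6/12) + 1.05·e^(−0.0362·8/12)
I = 1.0374 + 1.0312 + 1.0250 = 3.0936
F = (S − I)·e^(rT) = (85.77 − 3.0936) · e^(0.0362·14/12)
= 82.6764 · e^0.042233 = 82.6764 × 1.043138 = kr 86.24

kr 86.24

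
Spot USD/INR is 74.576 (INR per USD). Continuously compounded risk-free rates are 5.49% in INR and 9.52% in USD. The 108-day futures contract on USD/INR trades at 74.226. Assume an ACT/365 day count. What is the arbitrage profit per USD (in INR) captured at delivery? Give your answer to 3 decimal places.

0.534 per USD (in INR)

Fair futures: F* = S·e^(carry·T), with carry = (r_INR − r_USD) = 0.0549 − 0.0952 = -0.0403
F* = 74.576 · e^(-0.0403 × 108/365) = 74.576 · e^-0.011924 = 74.576 × 0.988147 = 73.6921
Market 74.226 > fair 73.6921: forward overpriced → cash-and-carry (buy spot, short the forward).
At maturity, profit = |F_mkt − F*| = |74.226 − 73.6921| = 0.534 per USD (in INR)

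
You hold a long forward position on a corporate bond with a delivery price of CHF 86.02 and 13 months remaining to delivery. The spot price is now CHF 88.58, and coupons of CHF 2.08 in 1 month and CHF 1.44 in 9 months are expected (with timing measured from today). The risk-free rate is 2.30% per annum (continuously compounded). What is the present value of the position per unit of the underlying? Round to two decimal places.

PV(remaining coupons) I = 2.08·e^(−0.0230·1/12) + 1.44·e^(−0.0230·9/12) = 3.4914
Current forward F = (S − I)·e^(rT) = (88.58 − 3.4914)·e^(0.0230·13/12) = 85.0886 × 1.025230 = 87.2354
Value (long) = (F − K)·e^(−rT) = (87.2354 − 86.02) × 0.975391 = 1.1855
Value = CHF 1.19

CHF 1.19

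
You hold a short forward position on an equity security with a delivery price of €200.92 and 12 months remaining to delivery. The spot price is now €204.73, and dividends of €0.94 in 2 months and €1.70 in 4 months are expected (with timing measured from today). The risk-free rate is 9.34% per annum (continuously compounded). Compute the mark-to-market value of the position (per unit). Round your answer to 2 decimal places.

-€19.15

PV(remaining dividends) I = 0.94·e^(−0.0934·2/12) + 1.70·e^(−0.0934·4/12) = 2.5734
Current forward F = (S − I)·e^(rT) = (204.73 − 2.5734)·e^(0.0934·12/12) = 202.1566 × 1.097901 = 221.9479
Value (long) = (F − K)·e^(−rT) = (221.9479 − 200.92) × 0.910829 = 19.1528
Short position value = −(long value) = -€19.15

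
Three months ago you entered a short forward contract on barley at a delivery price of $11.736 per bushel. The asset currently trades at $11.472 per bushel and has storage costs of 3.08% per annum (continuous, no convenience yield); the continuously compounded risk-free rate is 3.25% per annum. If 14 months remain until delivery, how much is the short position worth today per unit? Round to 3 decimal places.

-$0.592 per bushel

Current fair forward for the remaining 14 months: F = S·e^((r + u)·T), (r + u) = 0.0325 + 0.0308 = 0.0633
F = 11.472 · e^(0.0633 × 14/12) = 11.472 × 1.076645 = 12.3513
Value of long forward = (F − K)·e^(−rT) = (12.3513 − 11.736) · e^(−0.0325·14/12)
= 0.6153 × 0.962793 = 0.592
Short position value = −(long value) = -$0.592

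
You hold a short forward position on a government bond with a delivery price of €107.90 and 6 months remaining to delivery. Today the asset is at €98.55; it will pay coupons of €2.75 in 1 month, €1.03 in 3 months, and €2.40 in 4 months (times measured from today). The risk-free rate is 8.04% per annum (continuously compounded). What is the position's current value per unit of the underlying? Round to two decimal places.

PV(remaining coupons) I = 2.75·e^(−0.0804·1/12) + 1.03·e^(−0.0804·3/12) + 2.40·e^(−0.0804·4/12) = 6.0777
Current forward F = (S − I)·e^(rT) = (98.55 − 6.0777)·e^(0.0804·6/12) = 92.4723 × 1.041019 = 96.2654
Value (long) = (F − K)·e^(−rT) = (96.2654 − 107.90) × 0.960597 = -11.1762
Short position value = −(long value) = €11.18

€11.18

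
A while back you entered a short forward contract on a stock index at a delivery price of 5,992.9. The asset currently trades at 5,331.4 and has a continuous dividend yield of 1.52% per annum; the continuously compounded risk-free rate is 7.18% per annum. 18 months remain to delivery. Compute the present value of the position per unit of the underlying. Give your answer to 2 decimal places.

169.79

Current fair forward for the remaining 18 months: F = S·e^((r − q)·T), (r − q) = 0.0718 − 0.0152 = 0.0566
F = 5331.4 · e^(0.0566 × 18/12) = 5331.4 × 1.08860820 = 5803.8058
Value of long forward = (F − K)·e^(−rT) = (5803.8058 − 5992.9) · e^(−0.0718·18/12)
= -189.0942 × 0.89789693 = -169.79
Short position value = −(long value) = 169.79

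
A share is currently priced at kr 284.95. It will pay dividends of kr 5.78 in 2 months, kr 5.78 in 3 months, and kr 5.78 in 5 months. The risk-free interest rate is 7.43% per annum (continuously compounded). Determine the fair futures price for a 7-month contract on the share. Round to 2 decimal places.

kr 279.83

PV(dividends) I = 5.78·e^(−0.0743·2/12) + 5.78·e^(−0.0743·3/12) + 5.78·e^(−0.0743·5/12)
I = 5.7089 + 5.6736 + 5.6038 = 16.9863
F = (S − I)·e^(rT) = (284.95 − 16.9863) · e^(0.0743·7/12)
= 267.9637 · e^0.043342 = 267.9637 × 1.044295 = kr 279.83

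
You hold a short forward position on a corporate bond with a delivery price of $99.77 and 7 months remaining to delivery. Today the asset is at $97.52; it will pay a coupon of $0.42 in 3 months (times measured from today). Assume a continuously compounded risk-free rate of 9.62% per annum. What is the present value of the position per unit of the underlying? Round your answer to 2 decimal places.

PV(remaining coupons) I = 0.42·e^(−0.0962·3/12) = 0.4100
Current forward F = (S − I)·e^(rT) = (97.52 − 0.4100)·e^(0.0962·7/12) = 97.1100 × 1.057721 = 102.7153
Value (long) = (F − K)·e^(−rT) = (102.7153 − 99.77) × 0.945429 = 2.7846
Short position value = −(long value) = -$2.78

-$2.78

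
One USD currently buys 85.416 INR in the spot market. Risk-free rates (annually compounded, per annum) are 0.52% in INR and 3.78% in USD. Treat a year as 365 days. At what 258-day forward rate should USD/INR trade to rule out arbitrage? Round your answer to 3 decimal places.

By covered interest parity, F = S · (1+r_INR)^T / (1+r_USD)^T
= 85.416 × 1.003673 / 1.026573 = 85.416 × 0.977693
F = 83.511 INR per USD

83.511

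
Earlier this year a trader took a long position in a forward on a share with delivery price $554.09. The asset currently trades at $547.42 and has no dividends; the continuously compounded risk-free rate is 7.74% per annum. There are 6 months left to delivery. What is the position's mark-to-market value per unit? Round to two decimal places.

$14.36

Current fair forward for the remaining 6 months: F = S·e^(r·T), r = 0.0774
F = 547.42 · e^(0.0774 × 6/12) = 547.42 × 1.039459 = 569.0206
Value of long forward = (F − K)·e^(−rT) = (569.0206 − 554.09) · e^(−0.0774·6/12)
= 14.9306 × 0.962039 = 14.36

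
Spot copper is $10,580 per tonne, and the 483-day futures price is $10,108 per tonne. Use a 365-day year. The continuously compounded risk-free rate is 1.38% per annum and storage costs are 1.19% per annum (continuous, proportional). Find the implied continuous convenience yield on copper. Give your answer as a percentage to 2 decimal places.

6.02%

F = S·e^((r+u−y)T) ⇒ (r+u−y) = ln(F/S)/T
ln(10108/10580) = -0.045638; /T ⇒ -0.034488
y = r + u − ln(F/S)/T = 0.0138 + 0.0119 + 0.034488 = 0.060188
y = 6.02%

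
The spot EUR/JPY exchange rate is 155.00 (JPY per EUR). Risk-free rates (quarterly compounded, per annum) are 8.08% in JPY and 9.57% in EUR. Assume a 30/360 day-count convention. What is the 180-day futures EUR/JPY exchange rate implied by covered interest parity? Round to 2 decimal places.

By covered interest parity, F = S · (1+r_JPY/4)^(4T) / (1+r_EUR/4)^(4T)
= 155.00 × 1.040808 / 1.048422 = 155.00 × 0.992738
F = 153.87 JPY per EUR

153.87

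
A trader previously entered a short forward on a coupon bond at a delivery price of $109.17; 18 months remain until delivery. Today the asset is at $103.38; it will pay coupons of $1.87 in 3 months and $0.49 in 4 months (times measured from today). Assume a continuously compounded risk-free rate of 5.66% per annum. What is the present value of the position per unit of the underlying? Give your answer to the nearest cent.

-$0.77

PV(remaining coupons) I = 1.87·e^(−0.0566·3/12) + 0.49·e^(−0.0566·4/12) = 2.3246
Current forward F = (S − I)·e^(rT) = (103.38 − 2.3246)·e^(0.0566·18/12) = 101.0554 × 1.088608 = 110.0097
Value (long) = (F − K)·e^(−rT) = (110.0097 − 109.17) × 0.918604 = 0.7714
Short position value = −(long value) = -$0.77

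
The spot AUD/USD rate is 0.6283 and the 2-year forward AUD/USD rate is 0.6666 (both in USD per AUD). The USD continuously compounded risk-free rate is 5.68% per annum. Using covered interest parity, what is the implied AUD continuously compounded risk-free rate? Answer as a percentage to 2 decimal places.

2.72%

F = S·e^((r_USD − r_AUD)T) ⇒ r_AUD = r_USD − ln(F/S)/T
ln(0.6666/0.6283) = 0.059172; /(2) = 0.029586
r_AUD = 0.0568 − 0.029586 = 0.027214
r_AUD = 2.72%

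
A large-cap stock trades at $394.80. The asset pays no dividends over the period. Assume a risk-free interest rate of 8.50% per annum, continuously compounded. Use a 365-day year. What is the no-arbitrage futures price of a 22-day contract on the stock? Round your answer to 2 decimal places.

F = S·e^(rT) = 394.80 · e^(0.0850 × 22/365)
= 394.80 · e^0.005123 = 394.80 × 1.005136
F = $396.83

$396.83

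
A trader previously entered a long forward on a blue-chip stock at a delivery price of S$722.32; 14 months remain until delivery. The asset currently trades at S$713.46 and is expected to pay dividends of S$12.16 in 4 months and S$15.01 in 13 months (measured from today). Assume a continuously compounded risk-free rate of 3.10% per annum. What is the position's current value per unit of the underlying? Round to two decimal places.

-S$9.75

PV(remaining dividends) I = 12.16·e^(−0.0310·4/12) + 15.01·e^(−0.0310·13/12) = 26.5493
Current forward F = (S − I)·e^(rT) = (713.46 − 26.5493)·e^(0.0310·14/12) = 686.9107 × 1.036829 = 712.2089
Value (long) = (F − K)·e^(−rT) = (712.2089 − 722.32) × 0.964480 = -9.7520
Value = -S$9.75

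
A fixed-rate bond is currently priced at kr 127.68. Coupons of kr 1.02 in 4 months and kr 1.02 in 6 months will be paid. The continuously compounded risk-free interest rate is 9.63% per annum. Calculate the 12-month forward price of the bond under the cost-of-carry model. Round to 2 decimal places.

kr 138.43

PV(coupons) I = 1.02·e^(−0.0963·4/12) + 1.02·e^(−0.0963·6/12)
I = 0.9878 + 0.9721 = 1.9599
F = (S − I)·e^(rT) = (127.68 − 1.9599) · e^(0.0963·12/12)
= 125.7201 · e^0.096300 = 125.7201 × 1.101089 = kr 138.43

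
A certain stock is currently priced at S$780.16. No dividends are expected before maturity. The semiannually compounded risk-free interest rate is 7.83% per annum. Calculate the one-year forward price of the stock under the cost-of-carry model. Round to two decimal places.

S$842.44

F = S · (1+r/2)^(2T)
= 780.16 × 1.079833
F = S$842.44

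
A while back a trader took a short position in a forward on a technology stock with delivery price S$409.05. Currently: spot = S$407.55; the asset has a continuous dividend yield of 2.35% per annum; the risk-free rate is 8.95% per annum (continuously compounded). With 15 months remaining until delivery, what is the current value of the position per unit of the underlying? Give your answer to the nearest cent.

-S$30.00

Current fair forward for the remaining 15 months: F = S·e^((r − q)·T), (r − q) = 0.0895 − 0.0235 = 0.0660
F = 407.55 · e^(0.0660 × 15/12) = 407.55 × 1.085999 = 442.5989
Value of long forward = (F − K)·e^(−rT) = (442.5989 − 409.05) · e^(−0.0895·15/12)
= 33.5489 × 0.894156 = 30.00
Short position value = −(long value) = -S$30.00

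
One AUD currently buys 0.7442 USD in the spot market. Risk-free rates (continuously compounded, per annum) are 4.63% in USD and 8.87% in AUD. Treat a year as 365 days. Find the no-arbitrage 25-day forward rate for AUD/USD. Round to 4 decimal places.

0.7420

F = S·e^((r_USD − r_AUD)T) = 0.7442 · e^((0.0463 − 0.0887) × 25/365)
= 0.7442 · e^-0.002904 = 0.7442 × 0.997100
F = 0.7420 USD per AUD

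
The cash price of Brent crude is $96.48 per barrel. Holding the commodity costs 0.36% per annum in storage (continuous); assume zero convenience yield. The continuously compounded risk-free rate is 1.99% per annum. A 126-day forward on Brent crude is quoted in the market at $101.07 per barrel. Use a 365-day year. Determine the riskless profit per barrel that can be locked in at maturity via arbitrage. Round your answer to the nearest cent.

Fair forward: F* = S·e^(carry·T), with carry = (r + u) = 0.0199 + 0.0036 = 0.0235
F* = 96.48 · e^(0.0235 × 126/365) = 96.48 · e^0.008112 = 96.48 × 1.008145 = $97.2658
Market $101.07 > fair $97.2658: forward overpriced → cash-and-carry (buy spot, short the forward).
At maturity, profit = |F_mkt − F*| = |101.07 − 97.2658| = $3.80 per barrel

$3.80 per barrel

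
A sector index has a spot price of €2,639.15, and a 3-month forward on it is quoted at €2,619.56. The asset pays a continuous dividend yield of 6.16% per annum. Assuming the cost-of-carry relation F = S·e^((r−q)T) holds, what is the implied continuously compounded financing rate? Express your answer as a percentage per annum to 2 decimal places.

3.18%

From F = S·e^((r−q)T): (r − q) = ln(F/S)/T
ln(2619.56/2639.15) = ln(0.992577) = -0.007451
(r − q) = -0.007451 / (3/12) = -0.029804
r = ln(F/S)/T + q = -0.029804 + 0.0616 = 0.031796
r = 3.18%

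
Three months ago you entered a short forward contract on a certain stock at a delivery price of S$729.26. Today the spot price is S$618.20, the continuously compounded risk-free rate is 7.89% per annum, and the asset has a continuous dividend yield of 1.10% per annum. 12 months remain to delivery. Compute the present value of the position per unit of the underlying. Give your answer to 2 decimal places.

S$62.50

Current fair forward for the remaining 12 months: F = S·e^((r − q)·T), (r − q) = 0.0789 − 0.0110 = 0.0679
F = 618.20 · e^(0.0679 × 12/12) = 618.20 × 1.070258 = 661.6335
Value of long forward = (F − K)·e^(−rT) = (661.6335 − 729.26) · e^(−0.0789·12/12)
= -67.6265 × 0.924132 = -62.50
Short position value = −(long value) = S$62.50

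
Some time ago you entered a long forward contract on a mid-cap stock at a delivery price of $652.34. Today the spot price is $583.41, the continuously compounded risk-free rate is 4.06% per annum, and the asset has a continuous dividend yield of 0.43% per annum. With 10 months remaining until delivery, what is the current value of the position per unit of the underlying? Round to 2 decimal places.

Current fair forward for the remaining 10 months: F = S·e^((r − q)·T), (r − q) = 0.0406 − 0.0043 = 0.0363
F = 583.41 · e^(0.0363 × 10/12) = 583.41 × 1.030712 = 601.3277
Value of long forward = (F − K)·e^(−rT) = (601.3277 − 652.34) · e^(−0.0406·10/12)
= -51.0123 × 0.966733 = -49.32

-$49.32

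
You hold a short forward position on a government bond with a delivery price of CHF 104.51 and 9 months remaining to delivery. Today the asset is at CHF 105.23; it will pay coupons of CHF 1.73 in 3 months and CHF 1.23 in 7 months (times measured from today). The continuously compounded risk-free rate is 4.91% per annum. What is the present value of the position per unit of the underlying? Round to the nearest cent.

PV(remaining coupons) I = 1.73·e^(−0.0491·3/12) + 1.23·e^(−0.0491·7/12) = 2.9042
Current forward F = (S − I)·e^(rT) = (105.23 − 2.9042)·e^(0.0491·9/12) = 102.3258 × 1.037511 = 106.1641
Value (long) = (F − K)·e^(−rT) = (106.1641 − 104.51) × 0.963845 = 1.5943
Short position value = −(long value) = -CHF 1.59

-CHF 1.59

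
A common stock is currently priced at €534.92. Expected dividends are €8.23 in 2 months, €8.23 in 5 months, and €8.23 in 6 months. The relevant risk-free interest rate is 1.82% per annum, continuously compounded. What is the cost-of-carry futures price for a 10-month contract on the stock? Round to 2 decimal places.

PV(dividends) I = 8.23·e^(−0.0182·2/12) + 8.23·e^(−0.0182·5/12) + 8.23·e^(−0.0182·6/12)
I = 8.2051 + 8.1678 + 8.1554 = 24.5283
F = (S − I)·e^(rT) = (534.92 − 24.5283) · e^(0.0182·10/12)
= 510.3917 · e^0.015167 = 510.3917 × 1.015283 = €518.19

€518.19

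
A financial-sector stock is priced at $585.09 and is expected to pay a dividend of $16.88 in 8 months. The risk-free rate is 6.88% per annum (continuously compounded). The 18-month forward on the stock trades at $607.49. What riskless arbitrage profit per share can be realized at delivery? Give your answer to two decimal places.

$23.33 per share

PV(dividends) I = 16.88·e^(−0.0688·8/12) = 16.1233
Fair forward F* = (S − I)·e^(rT) = (585.09 − 16.1233)·e^0.103200 = 568.9667 × 1.108713 = 630.8208
Market $607.49 < fair 630.8208: forward underpriced → reverse cash-and-carry (short the stock, invest proceeds at r, pay the dividends, go long the forward).
Profit at T = |F_mkt − F*| = |607.49 − 630.8208| = $23.33 per share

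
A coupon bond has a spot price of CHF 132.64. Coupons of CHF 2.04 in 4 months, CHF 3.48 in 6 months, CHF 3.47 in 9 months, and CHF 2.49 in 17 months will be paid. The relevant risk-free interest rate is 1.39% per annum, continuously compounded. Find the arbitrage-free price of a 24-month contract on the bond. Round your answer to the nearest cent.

PV(coupons) I = 2.04·e^(−0.0139·4/12) + 3.48·e^(−0.0139·6/12) + 3.47·e^(−0.0139·9/12) + 2.49·e^(−0.0139·17/12)
I = 2.0306 + 3.4559 + 3.4340 + 2.4414 = 11.3619
F = (S − I)·e^(rT) = (132.64 − 11.3619) · e^(0.0139·24/12)
= 121.2781 · e^0.027800 = 121.2781 × 1.028190 = CHF 124.70

CHF 124.70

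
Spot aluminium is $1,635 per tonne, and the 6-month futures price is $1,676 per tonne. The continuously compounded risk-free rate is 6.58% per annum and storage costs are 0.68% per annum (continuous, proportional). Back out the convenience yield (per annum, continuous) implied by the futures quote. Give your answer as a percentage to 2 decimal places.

F = S·e^((r+u−y)T) ⇒ (r+u−y) = ln(F/S)/T
ln(1676/1635) = 0.024767; /T ⇒ 0.049534
y = r + u − ln(F/S)/T = 0.0658 + 0.0068 − 0.049534 = 0.023066
y = 2.31%

2.31%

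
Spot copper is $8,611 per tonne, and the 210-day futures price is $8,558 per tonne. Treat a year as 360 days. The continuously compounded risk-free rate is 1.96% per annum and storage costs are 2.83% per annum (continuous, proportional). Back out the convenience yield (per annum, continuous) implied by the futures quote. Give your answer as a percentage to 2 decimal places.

5.85%

F = S·e^((r+u−y)T) ⇒ (r+u−y) = ln(F/S)/T
ln(8558/8611) = -0.006174; /T ⇒ -0.010584
y = r + u − ln(F/S)/T = 0.0196 + 0.0283 + 0.010584 = 0.058484
y = 5.85%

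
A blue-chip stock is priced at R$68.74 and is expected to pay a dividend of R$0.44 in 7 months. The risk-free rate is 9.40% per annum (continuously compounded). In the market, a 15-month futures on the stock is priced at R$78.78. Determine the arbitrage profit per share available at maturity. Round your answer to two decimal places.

R$1.94 per share

PV(dividends) I = 0.44·e^(−0.0940·7/12) = 0.4165
Fair futures F* = (S − I)·e^(rT) = (68.74 − 0.4165)·e^0.117500 = 68.3235 × 1.124682 = 76.8422
Market R$78.78 > fair 76.8422: forward overpriced → cash-and-carry (borrow at r, buy the stock and collect the dividends, short the forward).
Profit at T = |F_mkt − F*| = |78.78 − 76.8422| = R$1.94 per share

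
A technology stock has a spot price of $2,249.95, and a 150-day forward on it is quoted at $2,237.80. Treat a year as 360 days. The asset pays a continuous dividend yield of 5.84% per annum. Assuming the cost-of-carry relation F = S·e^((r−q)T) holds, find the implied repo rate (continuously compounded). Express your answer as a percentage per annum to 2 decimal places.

4.54%

From F = S·e^((r−q)T): (r − q) = ln(F/S)/T
ln(2237.80/2249.95) = ln(0.994600) = -0.005415
(r − q) = -0.005415 / (150/360) = -0.012996
r = ln(F/S)/T + q = -0.012996 + 0.0584 = 0.045404
r = 4.54%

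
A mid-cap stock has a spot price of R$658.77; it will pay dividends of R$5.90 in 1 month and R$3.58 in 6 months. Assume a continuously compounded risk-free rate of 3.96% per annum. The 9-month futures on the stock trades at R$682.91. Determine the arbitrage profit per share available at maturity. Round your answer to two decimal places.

R$13.95 per share

PV(dividends) I = 5.90·e^(−0.0396·1/12) + 3.58·e^(−0.0396·6/12) = 9.3904
Fair futures F* = (S − I)·e^(rT) = (658.77 − 9.3904)·e^0.029700 = 649.3796 × 1.030145 = 668.9551
Market R$682.91 > fair 668.9551: forward overpriced → cash-and-carry (borrow at r, buy the stock and collect the dividends, short the forward).
Profit at T = |F_mkt − F*| = |682.91 − 668.9551| = R$13.95 per share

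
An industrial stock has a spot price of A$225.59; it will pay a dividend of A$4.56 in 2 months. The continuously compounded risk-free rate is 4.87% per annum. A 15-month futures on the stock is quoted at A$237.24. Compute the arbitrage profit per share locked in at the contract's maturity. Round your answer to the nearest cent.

PV(dividends) I = 4.56·e^(−0.0487·2/12) = 4.5231
Fair futures F* = (S − I)·e^(rT) = (225.59 − 4.5231)·e^0.060875 = 221.0669 × 1.062766 = 234.9424
Market A$237.24 > fair 234.9424: forward overpriced → cash-and-carry (borrow at r, buy the stock and collect the dividends, short the forward).
Profit at T = |F_mkt − F*| = |237.24 − 234.9424| = A$2.30 per share

A$2.30 per share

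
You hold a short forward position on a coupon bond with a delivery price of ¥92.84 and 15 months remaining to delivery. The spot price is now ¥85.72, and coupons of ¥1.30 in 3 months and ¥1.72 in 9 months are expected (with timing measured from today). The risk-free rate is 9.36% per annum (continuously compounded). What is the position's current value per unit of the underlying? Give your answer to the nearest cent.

-¥0.26

PV(remaining coupons) I = 1.30·e^(−0.0936·3/12) + 1.72·e^(−0.0936·9/12) = 2.8733
Current forward F = (S − I)·e^(rT) = (85.72 − 2.8733)·e^(0.0936·15/12) = 82.8467 × 1.124119 = 93.1295
Value (long) = (F − K)·e^(−rT) = (93.1295 − 92.84) × 0.889585 = 0.2575
Short position value = −(long value) = -¥0.26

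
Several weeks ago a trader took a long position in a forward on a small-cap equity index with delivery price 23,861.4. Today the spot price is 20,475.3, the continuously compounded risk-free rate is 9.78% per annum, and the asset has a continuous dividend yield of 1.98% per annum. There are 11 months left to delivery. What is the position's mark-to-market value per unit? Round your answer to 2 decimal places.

Current fair forward for the remaining 11 months: F = S·e^((r − q)·T), (r − q) = 0.0978 − 0.0198 = 0.0780
F = 20475.3 · e^(0.0780 × 11/12) = 20475.3 × 1.07411815 = 21992.8914
Value of long forward = (F − K)·e^(−rT) = (21992.8914 − 23861.4) · e^(−0.0978·11/12)
= -1868.5086 × 0.91425112 = -1708.29

-1708.29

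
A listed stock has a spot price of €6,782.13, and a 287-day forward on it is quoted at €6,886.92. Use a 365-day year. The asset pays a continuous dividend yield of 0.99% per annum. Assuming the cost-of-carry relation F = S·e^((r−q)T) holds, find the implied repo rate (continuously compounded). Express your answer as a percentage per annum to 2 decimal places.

2.94%

From F = S·e^((r−q)T): (r − q) = ln(F/S)/T
ln(6886.92/6782.13) = ln(1.015451) = 0.015333
(r − q) = 0.015333 / (287/365) = 0.019500
r = ln(F/S)/T + q = 0.019500 + 0.0099 = 0.029400
r = 2.94%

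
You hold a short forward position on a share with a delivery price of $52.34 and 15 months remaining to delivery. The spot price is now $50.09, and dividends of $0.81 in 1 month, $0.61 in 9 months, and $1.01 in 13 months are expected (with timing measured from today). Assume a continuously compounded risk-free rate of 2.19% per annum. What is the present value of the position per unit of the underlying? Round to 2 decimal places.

$3.23

PV(remaining dividends) I = 0.81·e^(−0.0219·1/12) + 0.61·e^(−0.0219·9/12) + 1.01·e^(−0.0219·13/12) = 2.3949
Current forward F = (S − I)·e^(rT) = (50.09 − 2.3949)·e^(0.0219·15/12) = 47.6951 × 1.027753 = 49.0188
Value (long) = (F − K)·e^(−rT) = (49.0188 − 52.34) × 0.972996 = -3.2315
Short position value = −(long value) = $3.23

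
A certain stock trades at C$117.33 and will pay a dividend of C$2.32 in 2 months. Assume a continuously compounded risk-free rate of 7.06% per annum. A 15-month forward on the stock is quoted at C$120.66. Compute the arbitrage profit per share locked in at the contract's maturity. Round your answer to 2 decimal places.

C$4.99 per share

PV(dividends) I = 2.32·e^(−0.0706·2/12) = 2.2929
Fair forward F* = (S − I)·e^(rT) = (117.33 − 2.2929)·e^0.088250 = 115.0371 × 1.092261 = 125.6505
Market C$120.66 < fair 125.6505: forward underpriced → reverse cash-and-carry (short the stock, invest proceeds at r, pay the dividends, go long the forward).
Profit at T = |F_mkt − F*| = |120.66 − 125.6505| = C$4.99 per share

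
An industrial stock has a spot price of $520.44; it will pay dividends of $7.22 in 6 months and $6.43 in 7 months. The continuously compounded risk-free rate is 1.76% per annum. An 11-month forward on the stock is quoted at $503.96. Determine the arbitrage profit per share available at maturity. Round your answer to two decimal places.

PV(dividends) I = 7.22·e^(−0.0176·6/12) + 6.43·e^(−0.0176·7/12) = 13.5211
Fair forward F* = (S − I)·e^(rT) = (520.44 − 13.5211)·e^0.016133 = 506.9189 × 1.016264 = 515.1634
Market $503.96 < fair 515.1634: forward underpriced → reverse cash-and-carry (short the stock, invest proceeds at r, pay the dividends, go long the forward).
Profit at T = |F_mkt − F*| = |503.96 − 515.1634| = $11.20 per share

$11.20 per share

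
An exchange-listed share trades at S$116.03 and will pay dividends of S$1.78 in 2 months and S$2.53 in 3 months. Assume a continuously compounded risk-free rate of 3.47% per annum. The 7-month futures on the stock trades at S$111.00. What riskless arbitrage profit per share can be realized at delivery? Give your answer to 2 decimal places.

S$3.04 per share

PV(dividends) I = 1.78·e^(−0.0347·2/12) + 2.53·e^(−0.0347·3/12) = 4.2779
Fair futures F* = (S − I)·e^(rT) = (116.03 − 4.2779)·e^0.020242 = 111.7521 × 1.020448 = 114.0372
Market S$111.00 < fair 114.0372: forward underpriced → reverse cash-and-carry (short the stock, invest proceeds at r, pay the dividends, go long the forward).
Profit at T = |F_mkt − F*| = |111.00 − 114.0372| = S$3.04 per share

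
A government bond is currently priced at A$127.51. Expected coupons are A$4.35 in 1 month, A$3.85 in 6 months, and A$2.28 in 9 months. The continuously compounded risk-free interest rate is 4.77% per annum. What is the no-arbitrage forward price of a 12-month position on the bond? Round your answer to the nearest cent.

A$122.94

PV(coupons) I = 4.35·e^(−0.0477·1/12) + 3.85·e^(−0.0477·6/12) + 2.28·e^(−0.0477·9/12)
I = 4.3327 + 3.7593 + 2.1999 = 10.2919
F = (S − I)·e^(rT) = (127.51 − 10.2919) · e^(0.0477·12/12)
= 117.2181 · e^0.047700 = 117.2181 × 1.048856 = A$122.94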